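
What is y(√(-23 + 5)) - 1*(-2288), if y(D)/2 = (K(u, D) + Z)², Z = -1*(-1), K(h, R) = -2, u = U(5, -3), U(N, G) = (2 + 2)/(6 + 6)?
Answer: 2290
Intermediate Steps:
U(N, G) = ⅓ (U(N, G) = 4/12 = 4*(1/12) = ⅓)
u = ⅓ ≈ 0.33333
Z = 1
y(D) = 2 (y(D) = 2*(-2 + 1)² = 2*(-1)² = 2*1 = 2)
y(√(-23 + 5)) - 1*(-2288) = 2 - 1*(-2288) = 2 + 2288 = 2290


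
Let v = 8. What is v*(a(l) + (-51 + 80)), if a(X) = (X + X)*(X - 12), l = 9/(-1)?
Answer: 3256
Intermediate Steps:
l = -9 (l = 9*(-1) = -9)
a(X) = 2*X*(-12 + X) (a(X) = (2*X)*(-12 + X) = 2*X*(-12 + X))
v*(a(l) + (-51 + 80)) = 8*(2*(-9)*(-12 - 9) + (-51 + 80)) = 8*(2*(-9)*(-21) + 29) = 8*(378 + 29) = 8*407 = 3256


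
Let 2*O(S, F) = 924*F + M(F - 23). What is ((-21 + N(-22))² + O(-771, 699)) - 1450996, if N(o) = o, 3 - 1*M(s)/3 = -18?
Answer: -2252355/2 ≈ -1.1262e+6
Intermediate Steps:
M(s) = 63 (M(s) = 9 - 3*(-18) = 9 + 54 = 63)
O(S, F) = 63/2 + 462*F (O(S, F) = (924*F + 63)/2 = (63 + 924*F)/2 = 63/2 + 462*F)
((-21 + N(-22))² + O(-771, 699)) - 1450996 = ((-21 - 22)² + (63/2 + 462*699)) - 1450996 = ((-43)² + (63/2 + 322938)) - 1450996 = (1849 + 645939/2) - 1450996 = 649637/2 - 1450996 = -2252355/2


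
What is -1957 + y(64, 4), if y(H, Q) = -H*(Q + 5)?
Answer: -2533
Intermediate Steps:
y(H, Q) = -H*(5 + Q)
-1957 + y(64, 4) = -1957 - 1*64*(5 + 4) = -1957 - 1*64*9 = -1957 - 576 = -2533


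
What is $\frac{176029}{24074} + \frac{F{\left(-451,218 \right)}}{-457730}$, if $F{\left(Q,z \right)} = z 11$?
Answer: $\frac{40258012359}{5509696010} \approx 7.3068$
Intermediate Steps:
$F{\left(Q,z \right)} = 11 z$
$\frac{176029}{24074} + \frac{F{\left(-451,218 \right)}}{-457730} = \frac{176029}{24074} + \frac{11 \cdot 218}{-457730} = 176029 \cdot \frac{1}{24074} + 2398 \left(- \frac{1}{457730}\right) = \frac{176029}{24074} - \frac{1199}{228865} = \frac{40258012359}{5509696010}$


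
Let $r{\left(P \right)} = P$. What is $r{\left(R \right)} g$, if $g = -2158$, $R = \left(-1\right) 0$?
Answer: $0$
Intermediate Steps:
$R = 0$
$r{\left(R \right)} g = 0 \left(-2158\right) = 0$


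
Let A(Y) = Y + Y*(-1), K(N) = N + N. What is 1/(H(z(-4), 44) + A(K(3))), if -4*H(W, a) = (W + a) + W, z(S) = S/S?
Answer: -2/23 ≈ -0.086957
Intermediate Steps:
z(S) = 1
H(W, a) = -W/2 - a/4 (H(W, a) = -((W + a) + W)/4 = -(a + 2*W)/4 = -W/2 - a/4)
K(N) = 2*N
A(Y) = 0 (A(Y) = Y - Y = 0)
1/(H(z(-4), 44) + A(K(3))) = 1/((-½*1 - ¼*44) + 0) = 1/((-½ - 11) + 0) = 1/(-23/2 + 0) = 1/(-23/2) = -2/23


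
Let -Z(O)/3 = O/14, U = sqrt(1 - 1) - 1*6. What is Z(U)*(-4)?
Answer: -36/7 ≈ -5.1429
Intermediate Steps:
U = -6 (U = sqrt(0) - 6 = 0 - 6 = -6)
Z(O) = -3*O/14
Z(U)*(-4) = -3/14*(-6)*(-4) = (9/7)*(-4) = -36/7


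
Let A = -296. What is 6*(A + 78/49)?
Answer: -86556/49 ≈ -1766.4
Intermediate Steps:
6*(A + 78/49) = 6*(-296 + 78/49) = 6*(-14426/49) = -86556/49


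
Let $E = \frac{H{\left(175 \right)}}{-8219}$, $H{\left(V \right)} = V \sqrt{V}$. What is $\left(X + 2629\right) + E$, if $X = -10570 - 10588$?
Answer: $-18529 - \frac{875 \sqrt{7}}{8219} \approx -18529.0$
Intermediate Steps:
$H{\left(V \right)} = V^{\frac{3}{2}}$
$E = - \frac{875 \sqrt{7}}{8219}$ ($E = \frac{175^{\frac{3}{2}}}{-8219} = 875 \sqrt{7} \left(- \frac{1}{8219}\right) = - \frac{875 \sqrt{7}}{8219} \approx -0.28167$)
$X = -21158$
$\left(X + 2629\right) + E = \left(-21158 + 2629\right) - \frac{875 \sqrt{7}}{8219} = -18529 - \frac{875 \sqrt{7}}{8219}$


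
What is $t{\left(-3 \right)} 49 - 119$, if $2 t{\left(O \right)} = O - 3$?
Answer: $-266$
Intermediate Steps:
$t{\left(O \right)} = - \frac{3}{2} + \frac{O}{2}$ ($t{\left(O \right)} = \frac{O - 3}{2} = \frac{-3 + O}{2} = - \frac{3}{2} + \frac{O}{2}$)
$t{\left(-3 \right)} 49 - 119 = \left(- \frac{3}{2} + \frac{1}{2} \left(-3\right)\right) 49 - 119 = \left(- \frac{3}{2} - \frac{3}{2}\right) 49 - 119 = \left(-3\right) 49 - 119 = -147 - 119 = -266$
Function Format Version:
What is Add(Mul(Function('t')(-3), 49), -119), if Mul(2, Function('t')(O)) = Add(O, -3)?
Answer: -266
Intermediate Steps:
Function('t')(O) = Add(Rational(-3, 2), Mul(Rational(1, 2), O)) (Function('t')(O) = Mul(Rational(1, 2), Add(O, -3)) = Mul(Rational(1, 2), Add(-3, O)) = Add(Rational(-3, 2), Mul(Rational(1, 2), O)))
Add(Mul(Function('t')(-3), 49), -119) = Add(Mul(Add(Rational(-3, 2), Mul(Rational(1, 2), -3)), 49), -119) = Add(Mul(Add(Rational(-3, 2), Rational(-3, 2)), 49), -119) = Add(Mul(-3, 49), -119) = Add(-147, -119) = -266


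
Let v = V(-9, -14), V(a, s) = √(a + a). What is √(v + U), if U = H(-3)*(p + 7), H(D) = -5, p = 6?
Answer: √(-65 + 3*I*√2) ≈ 0.26298 + 8.0665*I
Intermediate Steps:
V(a, s) = √2*√a (V(a, s) = √(2*a) = √2*√a)
U = -65 (U = -5*(6 + 7) = -5*13 = -65)
v = 3*I*√2 (v = √2*√(-9) = √2*(3*I) = 3*I*√2 ≈ 4.2426*I)
√(v + U) = √(3*I*√2 - 65) = √(-65 + 3*I*√2)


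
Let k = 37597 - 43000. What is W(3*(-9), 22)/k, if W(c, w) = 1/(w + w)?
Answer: -1/237732 ≈ -4.2064e-6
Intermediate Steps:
W(c, w) = 1/(2*w)
k = -5403
W(3*(-9), 22)/k = ((½)/22)/(-5403) = ((½)*(1/22))*(-1/5403) = (1/44)*(-1/5403) = -1/237732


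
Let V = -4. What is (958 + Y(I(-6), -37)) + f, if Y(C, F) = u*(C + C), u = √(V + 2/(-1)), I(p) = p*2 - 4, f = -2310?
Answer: -1352 - 32*I*√6 ≈ -1352.0 - 78.384*I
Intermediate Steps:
I(p) = -4 + 2*p (I(p) = 2*p - 4 = -4 + 2*p)
u = I*√6 (u = √(-4 + 2/(-1)) = √(-4 + 2*(-1)) = √(-4 - 2) = √(-6) = I*√6 ≈ 2.4495*I)
Y(C, F) = 2*I*C*√6 (Y(C, F) = (I*√6)*(C + C) = (I*√6)*(2*C) = 2*I*C*√6)
(958 + Y(I(-6), -37)) + f = (958 + 2*I*(-4 + 2*(-6))*√6) - 2310 = (958 + 2*I*(-4 - 12)*√6) - 2310 = (958 + 2*I*(-16)*√6) - 2310 = (958 - 32*I*√6) - 2310 = -1352 - 32*I*√6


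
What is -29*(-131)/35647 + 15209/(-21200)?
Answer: -461616423/755716400 ≈ -0.61083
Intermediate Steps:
-29*(-131)/35647 + 15209/(-21200) = 3799*(1/35647) + 15209*(-1/21200) = 3799/35647 - 15209/21200 = -461616423/755716400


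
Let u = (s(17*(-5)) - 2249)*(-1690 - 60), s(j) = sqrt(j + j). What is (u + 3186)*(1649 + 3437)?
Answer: 20033428496 - 8900500*I*sqrt(170) ≈ 2.0033e+10 - 1.1605e+8*I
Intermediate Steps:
s(j) = sqrt(2)*sqrt(j) (s(j) = sqrt(2*j) = sqrt(2)*sqrt(j))
u = 3935750 - 1750*I*sqrt(170) (u = (sqrt(2)*sqrt(17*(-5)) - 2249)*(-1690 - 60) = (sqrt(2)*sqrt(-85) - 2249)*(-1750) = (sqrt(2)*(I*sqrt(85)) - 2249)*(-1750) = (I*sqrt(170) - 2249)*(-1750) = (-2249 + I*sqrt(170))*(-1750) = 3935750 - 1750*I*sqrt(170) ≈ 3.9358e+6 - 22817.0*I)
(u + 3186)*(1649 + 3437) = ((3935750 - 1750*I*sqrt(170)) + 3186)*(1649 + 3437) = (3938936 - 1750*I*sqrt(170))*5086 = 20033428496 - 8900500*I*sqrt(170)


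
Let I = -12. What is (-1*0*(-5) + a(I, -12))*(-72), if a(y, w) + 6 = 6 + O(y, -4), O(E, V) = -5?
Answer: 360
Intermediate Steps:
a(y, w) = -5 (a(y, w) = -6 + (6 - 5) = -6 + 1 = -5)
(-1*0*(-5) + a(I, -12))*(-72) = (-1*0*(-5) - 5)*(-72) = (0*(-5) - 5)*(-72) = (0 - 5)*(-72) = -5*(-72) = 360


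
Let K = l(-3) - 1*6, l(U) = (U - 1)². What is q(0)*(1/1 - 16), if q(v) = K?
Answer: -150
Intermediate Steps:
l(U) = (-1 + U)²
K = 10 (K = (-1 - 3)² - 1*6 = (-4)² - 6 = 16 - 6 = 10)
q(v) = 10
q(0)*(1/1 - 16) = 10*(1/1 - 16) = 10*(1 - 16) = 10*(-15) = -150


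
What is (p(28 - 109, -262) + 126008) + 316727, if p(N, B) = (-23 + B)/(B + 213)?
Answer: 21694300/49 ≈ 4.4274e+5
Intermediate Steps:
p(N, B) = (-23 + B)/(213 + B)
(p(28 - 109, -262) + 126008) + 316727 = ((-23 - 262)/(213 - 262) + 126008) + 316727 = (-285/(-49) + 126008) + 316727 = (-1/49*(-285) + 126008) + 316727 = (285/49 + 126008) + 316727 = 6174677/49 + 316727 = 21694300/49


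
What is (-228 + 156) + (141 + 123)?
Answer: 192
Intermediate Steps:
(-228 + 156) + (141 + 123) = -72 + 264 = 192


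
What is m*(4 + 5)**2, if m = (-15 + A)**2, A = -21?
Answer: 104976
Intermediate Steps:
m = 1296 (m = (-15 - 21)**2 = (-36)**2 = 1296)
m*(4 + 5)**2 = 1296*(4 + 5)**2 = 1296*9**2 = 1296*81 = 104976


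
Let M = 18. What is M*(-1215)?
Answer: -21870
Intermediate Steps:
M*(-1215) = 18*(-1215) = -21870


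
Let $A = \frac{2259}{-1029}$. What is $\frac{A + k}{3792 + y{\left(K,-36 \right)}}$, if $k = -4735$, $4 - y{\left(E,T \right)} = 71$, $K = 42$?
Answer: $- \frac{1624858}{1277675} \approx -1.2717$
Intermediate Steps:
$y{\left(E,T \right)} = -67$ ($y{\left(E,T \right)} = 4 - 71 = -67$)
$A = - \frac{753}{343}$ ($A = 2259 \left(- \frac{1}{1029}\right) = - \frac{753}{343} \approx -2.1953$)
$\frac{A + k}{3792 + y{\left(K,-36 \right)}} = \frac{- \frac{753}{343} - 4735}{3792 - 67} = - \frac{1624858}{343 \cdot 3725} = \left(- \frac{1624858}{343}\right) \frac{1}{3725} = - \frac{1624858}{1277675}$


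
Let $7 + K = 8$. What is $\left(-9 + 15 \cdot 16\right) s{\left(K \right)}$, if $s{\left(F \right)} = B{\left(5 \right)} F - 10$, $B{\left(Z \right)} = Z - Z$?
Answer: $-2310$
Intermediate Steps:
$K = 1$ ($K = -7 + 8 = 1$)
$B{\left(Z \right)} = 0$
$s{\left(F \right)} = -10$ ($s{\left(F \right)} = 0 F - 10 = 0 - 10 = -10$)
$\left(-9 + 15 \cdot 16\right) s{\left(K \right)} = \left(-9 + 15 \cdot 16\right) \left(-10\right) = \left(-9 + 240\right) \left(-10\right) = 231 \left(-10\right) = -2310$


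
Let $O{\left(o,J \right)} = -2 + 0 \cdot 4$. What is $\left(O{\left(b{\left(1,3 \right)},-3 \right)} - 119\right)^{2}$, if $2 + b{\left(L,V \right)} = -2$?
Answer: $14641$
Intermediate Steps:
$b{\left(L,V \right)} = -4$ ($b{\left(L,V \right)} = -2 - 2 = -4$)
$O{\left(o,J \right)} = -2$ ($O{\left(o,J \right)} = -2 + 0 = -2$)
$\left(O{\left(b{\left(1,3 \right)},-3 \right)} - 119\right)^{2} = \left(-2 - 119\right)^{2} = \left(-121\right)^{2} = 14641$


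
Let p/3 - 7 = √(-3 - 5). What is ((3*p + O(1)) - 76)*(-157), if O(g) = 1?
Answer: 1884 - 2826*I*√2 ≈ 1884.0 - 3996.6*I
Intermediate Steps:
p = 21 + 6*I*√2 (p = 21 + 3*√(-3 - 5) = 21 + 3*√(-8) = 21 + 3*(2*I*√2) = 21 + 6*I*√2 ≈ 21.0 + 8.4853*I)
((3*p + O(1)) - 76)*(-157) = ((3*(21 + 6*I*√2) + 1) - 76)*(-157) = (((63 + 18*I*√2) + 1) - 76)*(-157) = ((64 + 18*I*√2) - 76)*(-157) = (-12 + 18*I*√2)*(-157) = 1884 - 2826*I*√2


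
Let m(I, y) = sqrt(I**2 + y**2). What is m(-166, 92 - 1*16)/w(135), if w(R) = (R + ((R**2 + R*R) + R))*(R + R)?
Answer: sqrt(8333)/4957200 ≈ 1.8415e-5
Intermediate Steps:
w(R) = 2*R*(2*R + 2*R**2) (w(R) = (R + ((R**2 + R**2) + R))*(2*R) = (R + (2*R**2 + R))*(2*R) = (R + (R + 2*R**2))*(2*R) = (2*R + 2*R**2)*(2*R) = 2*R*(2*R + 2*R**2))
m(-166, 92 - 1*16)/w(135) = sqrt((-166)**2 + (92 - 1*16)**2)/((4*135**2*(1 + 135))) = sqrt(27556 + (92 - 16)**2)/((4*18225*136)) = sqrt(27556 + 76**2)/9914400 = sqrt(27556 + 5776)*(1/9914400) = sqrt(33332)*(1/9914400) = (2*sqrt(8333))*(1/9914400) = sqrt(8333)/4957200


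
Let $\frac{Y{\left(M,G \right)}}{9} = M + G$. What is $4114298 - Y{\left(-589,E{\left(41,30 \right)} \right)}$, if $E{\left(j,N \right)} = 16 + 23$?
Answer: $4119248$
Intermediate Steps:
$E{\left(j,N \right)} = 39$
$Y{\left(M,G \right)} = 9 G + 9 M$ ($Y{\left(M,G \right)} = 9 \left(M + G\right) = 9 \left(G + M\right) = 9 G + 9 M$)
$4114298 - Y{\left(-589,E{\left(41,30 \right)} \right)} = 4114298 - \left(9 \cdot 39 + 9 \left(-589\right)\right) = 4114298 - \left(351 - 5301\right) = 4114298 - -4950 = 4114298 + 4950 = 4119248$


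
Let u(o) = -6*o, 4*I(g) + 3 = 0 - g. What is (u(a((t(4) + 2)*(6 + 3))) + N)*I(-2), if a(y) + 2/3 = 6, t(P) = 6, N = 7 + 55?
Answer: -15/2 ≈ -7.5000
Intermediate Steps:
N = 62
a(y) = 16/3 (a(y) = -⅔ + 6 = 16/3)
I(g) = -¾ - g/4 (I(g) = -¾ + (0 - g)/4 = -¾ + (-g)/4 = -¾ - g/4)
(u(a((t(4) + 2)*(6 + 3))) + N)*I(-2) = (-6*16/3 + 62)*(-¾ - ¼*(-2)) = (-32 + 62)*(-¾ + ½) = 30*(-¼) = -15/2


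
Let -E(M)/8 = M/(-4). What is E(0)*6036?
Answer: 0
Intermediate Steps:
E(M) = 2*M (E(M) = -8*M/(-4) = -8*M*(-1)/4 = -(-2)*M = 2*M)
E(0)*6036 = (2*0)*6036 = 0*6036 = 0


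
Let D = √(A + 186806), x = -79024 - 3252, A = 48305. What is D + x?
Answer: -82276 + √235111 ≈ -81791.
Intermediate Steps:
x = -82276
D = √235111 (D = √(48305 + 186806) = √235111 ≈ 484.88)
D + x = √235111 - 82276 = -82276 + √235111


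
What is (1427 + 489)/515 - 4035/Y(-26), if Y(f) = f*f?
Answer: -782809/348140 ≈ -2.2485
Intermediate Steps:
Y(f) = f**2
(1427 + 489)/515 - 4035/Y(-26) = (1427 + 489)/515 - 4035/((-26)**2) = 1916*(1/515) - 4035/676 = 1916/515 - 4035*1/676 = 1916/515 - 4035/676 = -782809/348140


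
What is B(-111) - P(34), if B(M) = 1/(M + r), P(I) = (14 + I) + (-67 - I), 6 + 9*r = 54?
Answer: 16798/317 ≈ 52.991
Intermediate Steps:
r = 16/3 (r = -⅔ + (⅑)*54 = -⅔ + 6 = 16/3 ≈ 5.3333)
P(I) = -53
B(M) = 1/(16/3 + M) (B(M) = 1/(M + 16/3) = 1/(16/3 + M))
B(-111) - P(34) = 3/(16 + 3*(-111)) - 1*(-53) = 3/(16 - 333) + 53 = 3/(-317) + 53 = 3*(-1/317) + 53 = -3/317 + 53 = 16798/317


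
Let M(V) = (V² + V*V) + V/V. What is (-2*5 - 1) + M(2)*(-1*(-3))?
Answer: 16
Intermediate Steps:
M(V) = 1 + 2*V² (M(V) = (V² + V²) + 1 = 2*V² + 1 = 1 + 2*V²)
(-2*5 - 1) + M(2)*(-1*(-3)) = (-2*5 - 1) + (1 + 2*2²)*(-1*(-3)) = (-10 - 1) + (1 + 2*4)*3 = -11 + (1 + 8)*3 = -11 + 9*3 = -11 + 27 = 16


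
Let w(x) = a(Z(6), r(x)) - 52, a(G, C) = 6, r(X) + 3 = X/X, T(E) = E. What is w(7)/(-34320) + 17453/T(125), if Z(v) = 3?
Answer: 59899271/429000 ≈ 139.63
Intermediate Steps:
r(X) = -2 (r(X) = -3 + X/X = -3 + 1 = -2)
w(x) = -46 (w(x) = 6 - 52 = -46)
w(7)/(-34320) + 17453/T(125) = -46/(-34320) + 17453/125 = -46*(-1/34320) + 17453*(1/125) = 23/17160 + 17453/125 = 59899271/429000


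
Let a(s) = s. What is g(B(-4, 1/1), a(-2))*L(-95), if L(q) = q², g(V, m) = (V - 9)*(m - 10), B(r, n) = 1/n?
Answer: 866400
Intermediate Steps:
g(V, m) = (-10 + m)*(-9 + V) (g(V, m) = (-9 + V)*(-10 + m) = (-10 + m)*(-9 + V))
g(B(-4, 1/1), a(-2))*L(-95) = (90 - 10/(1/1) - 9*(-2) - 2/1/1)*(-95)² = (90 - 10/1 + 18 - 2/1)*9025 = (90 - 10*1 + 18 + 1*(-2))*9025 = (90 - 10 + 18 - 2)*9025 = 96*9025 = 866400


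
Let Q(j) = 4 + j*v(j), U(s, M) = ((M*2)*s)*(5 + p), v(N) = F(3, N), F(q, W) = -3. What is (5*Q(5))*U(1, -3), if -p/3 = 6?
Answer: -4290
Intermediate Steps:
v(N) = -3
p = -18 (p = -3*6 = -18)
U(s, M) = -26*M*s (U(s, M) = ((M*2)*s)*(5 - 18) = ((2*M)*s)*(-13) = (2*M*s)*(-13) = -26*M*s)
Q(j) = 4 - 3*j (Q(j) = 4 + j*(-3) = 4 - 3*j)
(5*Q(5))*U(1, -3) = (5*(4 - 3*5))*(-26*(-3)*1) = (5*(4 - 15))*78 = (5*(-11))*78 = -55*78 = -4290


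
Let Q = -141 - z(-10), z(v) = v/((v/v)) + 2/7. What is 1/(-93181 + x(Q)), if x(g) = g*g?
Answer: -49/3721308 ≈ -1.3167e-5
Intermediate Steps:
z(v) = 2/7 + v (z(v) = v/1 + 2*(⅐) = v*1 + 2/7 = v + 2/7 = 2/7 + v)
Q = -919/7 (Q = -141 - (2/7 - 10) = -141 - 1*(-68/7) = -141 + 68/7 = -919/7 ≈ -131.29)
x(g) = g²
1/(-93181 + x(Q)) = 1/(-93181 + (-919/7)²) = 1/(-93181 + 844561/49) = 1/(-3721308/49) = -49/3721308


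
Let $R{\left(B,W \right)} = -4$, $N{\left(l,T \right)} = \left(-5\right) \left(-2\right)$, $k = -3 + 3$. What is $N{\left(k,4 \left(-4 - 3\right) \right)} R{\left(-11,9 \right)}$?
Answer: $-40$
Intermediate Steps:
$k = 0$
$N{\left(l,T \right)} = 10$
$N{\left(k,4 \left(-4 - 3\right) \right)} R{\left(-11,9 \right)} = 10 \left(-4\right) = -40$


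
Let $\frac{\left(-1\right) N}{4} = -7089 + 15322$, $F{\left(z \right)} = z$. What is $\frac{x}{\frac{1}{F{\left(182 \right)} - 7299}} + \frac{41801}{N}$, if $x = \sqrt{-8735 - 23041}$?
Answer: $- \frac{41801}{32932} - 28468 i \sqrt{1986} \approx -1.2693 - 1.2687 \cdot 10^{6} i$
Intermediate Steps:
$N = -32932$ ($N = - 4 \left(-7089 + 15322\right) = \left(-4\right) 8233 = -32932$)
$x = 4 i \sqrt{1986}$ ($x = \sqrt{-31776} = 4 i \sqrt{1986} \approx 178.26 i$)
$\frac{x}{\frac{1}{F{\left(182 \right)} - 7299}} + \frac{41801}{N} = \frac{4 i \sqrt{1986}}{\frac{1}{182 - 7299}} + \frac{41801}{-32932} = \frac{4 i \sqrt{1986}}{\frac{1}{-7117}} + 41801 \left(- \frac{1}{32932}\right) = \frac{4 i \sqrt{1986}}{- \frac{1}{7117}} - \frac{41801}{32932} = 4 i \sqrt{1986} \left(-7117\right) - \frac{41801}{32932} = - 28468 i \sqrt{1986} - \frac{41801}{32932} = - \frac{41801}{32932} - 28468 i \sqrt{1986}$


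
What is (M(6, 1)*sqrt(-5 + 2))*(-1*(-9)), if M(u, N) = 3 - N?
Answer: 18*I*sqrt(3) ≈ 31.177*I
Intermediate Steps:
(M(6, 1)*sqrt(-5 + 2))*(-1*(-9)) = ((3 - 1*1)*sqrt(-5 + 2))*(-1*(-9)) = ((3 - 1)*sqrt(-3))*9 = (2*(I*sqrt(3)))*9 = (2*I*sqrt(3))*9 = 18*I*sqrt(3)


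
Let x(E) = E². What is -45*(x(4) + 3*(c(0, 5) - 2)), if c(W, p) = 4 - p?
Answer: -315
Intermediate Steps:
-45*(x(4) + 3*(c(0, 5) - 2)) = -45*(4² + 3*((4 - 1*5) - 2)) = -45*(16 + 3*((4 - 5) - 2)) = -45*(16 + 3*(-1 - 2)) = -45*(16 + 3*(-3)) = -45*(16 - 9) = -45*7 = -315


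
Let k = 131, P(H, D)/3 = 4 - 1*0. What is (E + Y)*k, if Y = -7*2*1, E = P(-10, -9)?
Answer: -262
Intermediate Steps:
P(H, D) = 12 (P(H, D) = 3*(4 - 1*0) = 3*(4 + 0) = 3*4 = 12)
E = 12
Y = -14 (Y = -14*1 = -14)
(E + Y)*k = (12 - 14)*131 = -2*131 = -262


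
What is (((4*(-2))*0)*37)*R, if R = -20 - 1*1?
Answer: 0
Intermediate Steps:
R = -21 (R = -20 - 1 = -21)
(((4*(-2))*0)*37)*R = (((4*(-2))*0)*37)*(-21) = (-8*0*37)*(-21) = (0*37)*(-21) = 0*(-21) = 0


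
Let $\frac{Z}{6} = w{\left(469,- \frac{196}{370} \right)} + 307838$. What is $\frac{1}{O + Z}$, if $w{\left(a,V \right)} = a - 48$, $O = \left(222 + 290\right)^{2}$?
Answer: $\frac{1}{2111698} \approx 4.7355 \cdot 10^{-7}$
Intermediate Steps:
$O = 262144$ ($O = 512^{2} = 262144$)
$w{\left(a,V \right)} = -48 + a$ ($w{\left(a,V \right)} = a - 48 = -48 + a$)
$Z = 1849554$ ($Z = 6 \left(\left(-48 + 469\right) + 307838\right) = 6 \left(421 + 307838\right) = 6 \cdot 308259 = 1849554$)
$\frac{1}{O + Z} = \frac{1}{262144 + 1849554} = \frac{1}{2111698}$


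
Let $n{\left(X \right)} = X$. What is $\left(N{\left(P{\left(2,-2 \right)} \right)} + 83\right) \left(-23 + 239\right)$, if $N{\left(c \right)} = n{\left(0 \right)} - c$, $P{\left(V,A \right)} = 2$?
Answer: $17496$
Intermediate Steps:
$N{\left(c \right)} = - c$ ($N{\left(c \right)} = 0 - c = - c$)
$\left(N{\left(P{\left(2,-2 \right)} \right)} + 83\right) \left(-23 + 239\right) = \left(\left(-1\right) 2 + 83\right) \left(-23 + 239\right) = \left(-2 + 83\right) 216 = 81 \cdot 216 = 17496$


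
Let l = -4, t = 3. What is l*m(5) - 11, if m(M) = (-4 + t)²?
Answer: -15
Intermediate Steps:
m(M) = 1 (m(M) = (-4 + 3)² = (-1)² = 1)
l*m(5) - 11 = -4*1 - 11 = -4 - 11 = -15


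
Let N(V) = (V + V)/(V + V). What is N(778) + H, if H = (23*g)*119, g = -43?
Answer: -117690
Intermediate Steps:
N(V) = 1 (N(V) = (2*V)/((2*V)) = (2*V)*(1/(2*V)) = 1)
H = -117691 (H = (23*(-43))*119 = -989*119 = -117691)
N(778) + H = 1 - 117691 = -117690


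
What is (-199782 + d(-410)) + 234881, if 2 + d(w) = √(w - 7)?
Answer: 35097 + I*√417 ≈ 35097.0 + 20.421*I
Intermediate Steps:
d(w) = -2 + √(-7 + w) (d(w) = -2 + √(w - 7) = -2 + √(-7 + w))
(-199782 + d(-410)) + 234881 = (-199782 + (-2 + √(-7 - 410))) + 234881 = (-199782 + (-2 + √(-417))) + 234881 = (-199782 + (-2 + I*√417)) + 234881 = (-199784 + I*√417) + 234881 = 35097 + I*√417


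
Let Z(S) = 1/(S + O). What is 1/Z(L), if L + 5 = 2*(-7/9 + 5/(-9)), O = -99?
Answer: -320/3 ≈ -106.67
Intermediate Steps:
L = -23/3 (L = -5 + 2*(-7/9 + 5/(-9)) = -5 + 2*(-7*⅑ + 5*(-⅑)) = -5 + 2*(-7/9 - 5/9) = -5 + 2*(-4/3) = -5 - 8/3 = -23/3 ≈ -7.6667)
Z(S) = 1/(-99 + S) (Z(S) = 1/(S - 99) = 1/(-99 + S))
1/Z(L) = 1/(1/(-99 - 23/3)) = 1/(1/(-320/3)) = 1/(-3/320) = -320/3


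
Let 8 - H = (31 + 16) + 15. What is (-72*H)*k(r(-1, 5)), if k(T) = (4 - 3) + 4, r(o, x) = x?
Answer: 19440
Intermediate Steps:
k(T) = 5 (k(T) = 1 + 4 = 5)
H = -54 (H = 8 - ((31 + 16) + 15) = 8 - (47 + 15) = 8 - 1*62 = 8 - 62 = -54)
(-72*H)*k(r(-1, 5)) = -72*(-54)*5 = 3888*5 = 19440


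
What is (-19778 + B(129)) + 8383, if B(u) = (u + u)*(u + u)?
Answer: 55169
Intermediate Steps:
B(u) = 4*u² (B(u) = (2*u)*(2*u) = 4*u²)
(-19778 + B(129)) + 8383 = (-19778 + 4*129²) + 8383 = (-19778 + 4*16641) + 8383 = (-19778 + 66564) + 8383 = 46786 + 8383 = 55169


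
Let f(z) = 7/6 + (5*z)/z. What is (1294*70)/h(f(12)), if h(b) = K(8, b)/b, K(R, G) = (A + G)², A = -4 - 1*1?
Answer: 2872680/7 ≈ 4.1038e+5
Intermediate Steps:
A = -5 (A = -4 - 1 = -5)
f(z) = 37/6 (f(z) = 7*(⅙) + 5 = 7/6 + 5 = 37/6)
K(R, G) = (-5 + G)²
h(b) = (-5 + b)²/b
(1294*70)/h(f(12)) = (1294*70)/(((-5 + 37/6)²/(37/6))) = 90580/((6*(7/6)²/37)) = 90580/(((6/37)*(49/36))) = 90580/(49/222) = 90580*(222/49) = 2872680/7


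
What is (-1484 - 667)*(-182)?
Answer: 391482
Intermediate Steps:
(-1484 - 667)*(-182) = -2151*(-182) = 391482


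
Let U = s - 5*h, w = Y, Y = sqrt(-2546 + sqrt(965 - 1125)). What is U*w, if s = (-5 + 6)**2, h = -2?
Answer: 11*sqrt(-2546 + 4*I*sqrt(10)) ≈ 1.3788 + 555.04*I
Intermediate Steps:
Y = sqrt(-2546 + 4*I*sqrt(10)) (Y = sqrt(-2546 + sqrt(-160)) = sqrt(-2546 + 4*I*sqrt(10)) ≈ 0.1253 + 50.458*I)
s = 1 (s = 1**2 = 1)
w = sqrt(-2546 + 4*I*sqrt(10)) ≈ 0.1253 + 50.458*I
U = 11 (U = 1 - 5*(-2) = 1 + 10 = 11)
U*w = 11*sqrt(-2546 + 4*I*sqrt(10))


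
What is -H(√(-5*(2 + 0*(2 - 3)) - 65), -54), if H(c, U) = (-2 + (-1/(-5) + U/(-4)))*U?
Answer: 3159/5 ≈ 631.80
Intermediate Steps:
H(c, U) = U*(-9/5 - U/4) (H(c, U) = (-2 + (-1*(-⅕) + U*(-¼)))*U = (-2 + (⅕ - U/4))*U = (-9/5 - U/4)*U = U*(-9/5 - U/4))
-H(√(-5*(2 + 0*(2 - 3)) - 65), -54) = -(-1)*(-54)*(36 + 5*(-54))/20 = -(-1)*(-54)*(36 - 270)/20 = -(-1)*(-54)*(-234)/20 = -1*(-3159/5) = 3159/5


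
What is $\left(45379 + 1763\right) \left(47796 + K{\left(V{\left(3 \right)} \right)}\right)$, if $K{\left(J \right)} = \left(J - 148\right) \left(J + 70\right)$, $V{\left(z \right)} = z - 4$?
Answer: $1768532130$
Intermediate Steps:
$V{\left(z \right)} = -4 + z$
$K{\left(J \right)} = \left(-148 + J\right) \left(70 + J\right)$
$\left(45379 + 1763\right) \left(47796 + K{\left(V{\left(3 \right)} \right)}\right) = \left(45379 + 1763\right) \left(47796 - \left(10360 - \left(-4 + 3\right)^{2} + 78 \left(-4 + 3\right)\right)\right) = 47142 \left(47796 - \left(10282 - 1\right)\right) = 47142 \left(47796 + \left(-10360 + 1 + 78\right)\right) = 47142 \left(47796 - 10281\right) = 47142 \cdot 37515 = 1768532130$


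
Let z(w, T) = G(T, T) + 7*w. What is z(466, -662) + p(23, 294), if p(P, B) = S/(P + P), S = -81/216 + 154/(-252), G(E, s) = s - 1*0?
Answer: 8611129/3312 ≈ 2600.0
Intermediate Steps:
G(E, s) = s (G(E, s) = s + 0 = s)
S = -71/72 (S = -81*1/216 + 154*(-1/252) = -3/8 - 11/18 = -71/72 ≈ -0.98611)
z(w, T) = T + 7*w
p(P, B) = -71/(144*P) (p(P, B) = -71/(72*(P + P)) = -71*1/(2*P)/72 = -71/(144*P))
z(466, -662) + p(23, 294) = (-662 + 7*466) - 71/144/23 = (-662 + 3262) - 71/144*1/23 = 2600 - 71/3312 = 8611129/3312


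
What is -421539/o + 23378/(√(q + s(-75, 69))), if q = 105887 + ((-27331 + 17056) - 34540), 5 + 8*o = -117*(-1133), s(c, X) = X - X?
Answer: -843078/33139 + 11689*√3817/7634 ≈ 69.158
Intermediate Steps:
s(c, X) = 0
o = 33139/2 (o = -5/8 + (-117*(-1133))/8 = -5/8 + (⅛)*132561 = -5/8 + 132561/8 = 33139/2 ≈ 16570.)
q = 61072 (q = 105887 + (-10275 - 34540) = 105887 - 44815 = 61072)
-421539/o + 23378/(√(q + s(-75, 69))) = -421539/33139/2 + 23378/(√(61072 + 0)) = -421539*2/33139 + 23378/(√61072) = -843078/33139 + 23378/((4*√3817)) = -843078/33139 + 23378*(√3817/15268) = -843078/33139 + 11689*√3817/7634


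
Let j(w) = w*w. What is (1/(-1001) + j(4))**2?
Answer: 256480225/1002001 ≈ 255.97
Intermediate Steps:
j(w) = w**2
(1/(-1001) + j(4))**2 = (1/(-1001) + 4**2)**2 = (-1/1001 + 16)**2 = (16015/1001)**2 = 256480225/1002001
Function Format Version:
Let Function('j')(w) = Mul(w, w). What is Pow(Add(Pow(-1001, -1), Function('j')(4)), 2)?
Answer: Rational(256480225, 1002001) ≈ 255.97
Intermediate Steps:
Function('j')(w) = Pow(w, 2)
Pow(Add(Pow(-1001, -1), Function('j')(4)), 2) = Pow(Add(Pow(-1001, -1), Pow(4, 2)), 2) = Pow(Add(Rational(-1, 1001), 16), 2) = Pow(Rational(16015, 1001), 2) = Rational(256480225, 1002001)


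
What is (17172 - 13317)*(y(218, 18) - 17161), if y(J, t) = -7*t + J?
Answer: -65800995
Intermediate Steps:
y(J, t) = J - 7*t
(17172 - 13317)*(y(218, 18) - 17161) = (17172 - 13317)*((218 - 7*18) - 17161) = 3855*((218 - 126) - 17161) = 3855*(92 - 17161) = 3855*(-17069) = -65800995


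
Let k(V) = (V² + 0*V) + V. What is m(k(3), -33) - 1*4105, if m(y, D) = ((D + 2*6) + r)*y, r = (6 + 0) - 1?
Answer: -4297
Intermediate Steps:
k(V) = V + V² (k(V) = (V² + 0) + V = V² + V = V + V²)
r = 5 (r = 6 - 1 = 5)
m(y, D) = y*(17 + D) (m(y, D) = ((D + 2*6) + 5)*y = ((D + 12) + 5)*y = ((12 + D) + 5)*y = (17 + D)*y = y*(17 + D))
m(k(3), -33) - 1*4105 = (3*(1 + 3))*(17 - 33) - 1*4105 = (3*4)*(-16) - 4105 = 12*(-16) - 4105 = -192 - 4105 = -4297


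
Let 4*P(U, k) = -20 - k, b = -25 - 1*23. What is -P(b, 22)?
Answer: 21/2 ≈ 10.500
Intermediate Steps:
b = -48 (b = -25 - 23 = -48)
P(U, k) = -5 - k/4 (P(U, k) = (-20 - k)/4 = -5 - k/4)
-P(b, 22) = -(-5 - ¼*22) = -(-5 - 11/2) = -1*(-21/2) = 21/2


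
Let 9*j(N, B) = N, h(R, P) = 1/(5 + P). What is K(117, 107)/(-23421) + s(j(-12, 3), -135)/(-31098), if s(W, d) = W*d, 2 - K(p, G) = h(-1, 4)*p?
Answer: -645617/121391043 ≈ -0.0053185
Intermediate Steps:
j(N, B) = N/9
K(p, G) = 2 - p/9 (K(p, G) = 2 - p/(5 + 4) = 2 - p/9)
K(117, 107)/(-23421) + s(j(-12, 3), -135)/(-31098) = (2 - ⅑*117)/(-23421) + (((⅑)*(-12))*(-135))/(-31098) = (2 - 13)*(-1/23421) - 4/3*(-135)*(-1/31098) = -11*(-1/23421) + 180*(-1/31098) = 11/23421 - 30/5183 = -645617/121391043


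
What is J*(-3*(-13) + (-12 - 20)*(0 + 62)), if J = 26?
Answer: -50570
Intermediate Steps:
J*(-3*(-13) + (-12 - 20)*(0 + 62)) = 26*(-3*(-13) + (-12 - 20)*(0 + 62)) = 26*(39 - 32*62) = 26*(39 - 1984) = 26*(-1945) = -50570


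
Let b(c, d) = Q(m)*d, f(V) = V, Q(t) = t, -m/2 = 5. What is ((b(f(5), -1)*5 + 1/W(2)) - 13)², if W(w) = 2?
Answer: 5625/4 ≈ 1406.3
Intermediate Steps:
m = -10 (m = -2*5 = -10)
b(c, d) = -10*d
((b(f(5), -1)*5 + 1/W(2)) - 13)² = ((-10*(-1)*5 + 1/2) - 13)² = ((10*5 + ½) - 13)² = ((50 + ½) - 13)² = (101/2 - 13)² = (75/2)² = 5625/4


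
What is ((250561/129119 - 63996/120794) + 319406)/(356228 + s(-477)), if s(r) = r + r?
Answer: 2490866829598613/2770568847931582 ≈ 0.89904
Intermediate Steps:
s(r) = 2*r
((250561/129119 - 63996/120794) + 319406)/(356228 + s(-477)) = ((250561/129119 - 63996/120794) + 319406)/(356228 + 2*(-477)) = ((250561*(1/129119) - 63996*1/120794) + 319406)/(356228 - 954) = ((250561/129119 - 31998/60397) + 319406)/355274 = (11001582955/7798400243 + 319406)*(1/355274) = (2490866829598613/7798400243)*(1/355274) = 2490866829598613/2770568847931582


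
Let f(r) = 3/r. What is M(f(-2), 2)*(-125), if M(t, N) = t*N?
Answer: 375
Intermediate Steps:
M(t, N) = N*t
M(f(-2), 2)*(-125) = (2*(3/(-2)))*(-125) = (2*(3*(-½)))*(-125) = (2*(-3/2))*(-125) = -3*(-125) = 375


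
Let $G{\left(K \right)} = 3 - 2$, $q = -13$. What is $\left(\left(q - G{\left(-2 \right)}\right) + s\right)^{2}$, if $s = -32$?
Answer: $2116$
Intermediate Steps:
$G{\left(K \right)} = 1$ ($G{\left(K \right)} = 3 - 2 = 1$)
$\left(\left(q - G{\left(-2 \right)}\right) + s\right)^{2} = \left(\left(-13 - 1\right) - 32\right)^{2} = \left(-14 - 32\right)^{2} = \left(-46\right)^{2} = 2116$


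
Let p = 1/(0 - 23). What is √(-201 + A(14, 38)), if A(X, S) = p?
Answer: 68*I*√23/23 ≈ 14.179*I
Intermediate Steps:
p = -1/23 (p = 1/(-23) = -1/23 ≈ -0.043478)
A(X, S) = -1/23
√(-201 + A(14, 38)) = √(-201 - 1/23) = √(-4624/23) = 68*I*√23/23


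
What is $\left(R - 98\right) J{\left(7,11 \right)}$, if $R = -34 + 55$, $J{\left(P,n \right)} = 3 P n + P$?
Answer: $-18326$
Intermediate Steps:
$J{\left(P,n \right)} = P + 3 P n$ ($J{\left(P,n \right)} = 3 P n + P = P + 3 P n$)
$R = 21$
$\left(R - 98\right) J{\left(7,11 \right)} = \left(21 - 98\right) 7 \left(1 + 3 \cdot 11\right) = - 77 \cdot 7 \left(1 + 33\right) = - 77 \cdot 7 \cdot 34 = \left(-77\right) 238 = -18326$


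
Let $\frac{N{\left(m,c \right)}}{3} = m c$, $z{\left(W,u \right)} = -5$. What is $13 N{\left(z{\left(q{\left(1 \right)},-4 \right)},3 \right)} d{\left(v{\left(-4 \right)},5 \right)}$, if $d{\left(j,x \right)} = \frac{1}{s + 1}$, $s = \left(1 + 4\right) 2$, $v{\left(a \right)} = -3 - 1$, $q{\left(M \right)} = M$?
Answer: $- \frac{585}{11} \approx -53.182$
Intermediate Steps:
$v{\left(a \right)} = -4$
$s = 10$ ($s = 5 \cdot 2 = 10$)
$N{\left(m,c \right)} = 3 c m$ ($N{\left(m,c \right)} = 3 m c = 3 c m$)
$d{\left(j,x \right)} = \frac{1}{11}$ ($d{\left(j,x \right)} = \frac{1}{10 + 1} = \frac{1}{11}$)
$13 N{\left(z{\left(q{\left(1 \right)},-4 \right)},3 \right)} d{\left(v{\left(-4 \right)},5 \right)} = 13 \cdot 3 \cdot 3 \left(-5\right) \frac{1}{11} = 13 \left(-45\right) \frac{1}{11} = \left(-585\right) \frac{1}{11} = - \frac{585}{11}$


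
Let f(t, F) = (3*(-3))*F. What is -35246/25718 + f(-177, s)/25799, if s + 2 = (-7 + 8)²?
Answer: -454540046/331749341 ≈ -1.3701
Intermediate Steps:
s = -1 (s = -2 + (-7 + 8)² = -2 + 1² = -2 + 1 = -1)
f(t, F) = -9*F
-35246/25718 + f(-177, s)/25799 = -35246/25718 - 9*(-1)/25799 = -35246*1/25718 + 9*(1/25799) = -17623/12859 + 9/25799 = -454540046/331749341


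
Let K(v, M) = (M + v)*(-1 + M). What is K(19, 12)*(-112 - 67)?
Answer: -61039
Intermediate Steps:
K(v, M) = (-1 + M)*(M + v)
K(19, 12)*(-112 - 67) = (12² - 1*12 - 1*19 + 12*19)*(-112 - 67) = (144 - 12 - 19 + 228)*(-179) = 341*(-179) = -61039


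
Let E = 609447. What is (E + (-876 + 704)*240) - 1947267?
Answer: -1379100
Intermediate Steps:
(E + (-876 + 704)*240) - 1947267 = (609447 + (-876 + 704)*240) - 1947267 = (609447 - 172*240) - 1947267 = (609447 - 41280) - 1947267 = 568167 - 1947267 = -1379100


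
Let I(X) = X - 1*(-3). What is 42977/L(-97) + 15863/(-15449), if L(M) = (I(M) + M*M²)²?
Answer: -13216156203980734/12871235419068761 ≈ -1.0268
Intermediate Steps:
I(X) = 3 + X (I(X) = X + 3 = 3 + X)
L(M) = (3 + M + M³)² (L(M) = ((3 + M) + M*M²)² = ((3 + M) + M³)² = (3 + M + M³)²)
42977/L(-97) + 15863/(-15449) = 42977/((3 - 97 + (-97)³)²) + 15863/(-15449) = 42977/((3 - 97 - 912673)²) + 15863*(-1/15449) = 42977/((-912767)²) - 15863/15449 = 42977/833143596289 - 15863/15449 = -13216156203980734/12871235419068761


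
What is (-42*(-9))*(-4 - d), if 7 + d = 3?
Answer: 0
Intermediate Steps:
d = -4 (d = -7 + 3 = -4)
(-42*(-9))*(-4 - d) = (-42*(-9))*(-4 - 1*(-4)) = 378*(-4 + 4) = 378*0 = 0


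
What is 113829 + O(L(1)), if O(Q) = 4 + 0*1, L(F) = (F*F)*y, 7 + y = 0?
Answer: 113833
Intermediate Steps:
y = -7 (y = -7 + 0 = -7)
L(F) = -7*F² (L(F) = (F*F)*(-7) = F²*(-7) = -7*F²)
O(Q) = 4 (O(Q) = 4 + 0 = 4)
113829 + O(L(1)) = 113829 + 4 = 113833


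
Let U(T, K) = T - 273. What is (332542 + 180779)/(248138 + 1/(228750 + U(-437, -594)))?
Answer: 39019240280/18861796507 ≈ 2.0687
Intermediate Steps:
U(T, K) = -273 + T
(332542 + 180779)/(248138 + 1/(228750 + U(-437, -594))) = (332542 + 180779)/(248138 + 1/(228750 + (-273 - 437))) = 513321/(248138 + 1/(228750 - 710)) = 513321/(248138 + 1/228040) = 513321/(56585389521/228040) = 513321*(228040/56585389521) = 39019240280/18861796507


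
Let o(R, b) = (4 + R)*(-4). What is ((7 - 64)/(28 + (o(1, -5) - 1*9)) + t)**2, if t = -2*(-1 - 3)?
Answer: 4225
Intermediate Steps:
o(R, b) = -16 - 4*R
t = 8 (t = -2*(-4) = 8)
((7 - 64)/(28 + (o(1, -5) - 1*9)) + t)**2 = ((7 - 64)/(28 + ((-16 - 4*1) - 1*9)) + 8)**2 = (-57/(28 + ((-16 - 4) - 9)) + 8)**2 = (-57/(28 + (-20 - 9)) + 8)**2 = (-57/(28 - 29) + 8)**2 = (-57/(-1) + 8)**2 = (-57*(-1) + 8)**2 = (57 + 8)**2 = 65**2 = 4225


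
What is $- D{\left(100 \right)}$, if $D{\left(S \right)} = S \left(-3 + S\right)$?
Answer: $-9700$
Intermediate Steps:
$- D{\left(100 \right)} = - 100 \left(-3 + 100\right) = - 100 \cdot 97 = \left(-1\right) 9700 = -9700$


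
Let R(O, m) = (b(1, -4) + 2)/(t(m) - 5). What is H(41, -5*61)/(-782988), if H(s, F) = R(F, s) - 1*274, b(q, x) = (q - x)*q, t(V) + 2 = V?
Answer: 3103/8873864 ≈ 0.00034968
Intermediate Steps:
t(V) = -2 + V
b(q, x) = q*(q - x)
R(O, m) = 7/(-7 + m) (R(O, m) = (1*(1 - 1*(-4)) + 2)/((-2 + m) - 5) = (1*(1 + 4) + 2)/(-7 + m) = (1*5 + 2)/(-7 + m) = (5 + 2)/(-7 + m) = 7/(-7 + m))
H(s, F) = -274 + 7/(-7 + s) (H(s, F) = 7/(-7 + s) - 1*274 = 7/(-7 + s) - 274 = -274 + 7/(-7 + s))
H(41, -5*61)/(-782988) = ((1925 - 274*41)/(-7 + 41))/(-782988) = ((1925 - 11234)/34)*(-1/782988) = ((1/34)*(-9309))*(-1/782988) = -9309/34*(-1/782988) = 3103/8873864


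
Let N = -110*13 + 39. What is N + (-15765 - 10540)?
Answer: -27696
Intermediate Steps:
N = -1391 (N = -1430 + 39 = -1391)
N + (-15765 - 10540) = -1391 + (-15765 - 10540) = -1391 - 26305 = -27696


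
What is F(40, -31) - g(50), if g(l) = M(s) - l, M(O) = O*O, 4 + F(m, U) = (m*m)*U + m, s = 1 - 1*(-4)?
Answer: -49539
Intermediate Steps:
s = 5 (s = 1 + 4 = 5)
F(m, U) = -4 + m + U*m² (F(m, U) = -4 + ((m*m)*U + m) = -4 + (m²*U + m) = -4 + (U*m² + m) = -4 + (m + U*m²) = -4 + m + U*m²)
M(O) = O²
g(l) = 25 - l (g(l) = 5² - l = 25 - l)
F(40, -31) - g(50) = (-4 + 40 - 31*40²) - (25 - 1*50) = (-4 + 40 - 31*1600) - (25 - 50) = (-4 + 40 - 49600) - 1*(-25) = -49564 + 25 = -49539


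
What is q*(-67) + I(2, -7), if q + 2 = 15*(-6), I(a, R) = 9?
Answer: 6173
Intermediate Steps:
q = -92 (q = -2 + 15*(-6) = -2 - 90 = -92)
q*(-67) + I(2, -7) = -92*(-67) + 9 = 6164 + 9 = 6173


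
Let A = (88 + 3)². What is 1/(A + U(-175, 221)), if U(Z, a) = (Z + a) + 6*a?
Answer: 1/9653 ≈ 0.00010359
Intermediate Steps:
A = 8281 (A = 91² = 8281)
U(Z, a) = Z + 7*a
1/(A + U(-175, 221)) = 1/(8281 + (-175 + 7*221)) = 1/(8281 + (-175 + 1547)) = 1/(8281 + 1372) = 1/9653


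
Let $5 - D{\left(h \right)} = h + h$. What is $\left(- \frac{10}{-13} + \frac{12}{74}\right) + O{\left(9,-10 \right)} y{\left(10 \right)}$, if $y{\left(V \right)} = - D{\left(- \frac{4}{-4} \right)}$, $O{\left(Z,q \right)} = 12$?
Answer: $- \frac{16868}{481} \approx -35.069$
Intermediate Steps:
$D{\left(h \right)} = 5 - 2 h$ ($D{\left(h \right)} = 5 - \left(h + h\right) = 5 - 2 h$)
$y{\left(V \right)} = -3$ ($y{\left(V \right)} = - (5 - 2 \left(- \frac{4}{-4}\right)) = - (5 - 2 \left(\left(-4\right) \left(- \frac{1}{4}\right)\right)) = - (5 - 2) = \left(-1\right) 3 = -3$)
$\left(- \frac{10}{-13} + \frac{12}{74}\right) + O{\left(9,-10 \right)} y{\left(10 \right)} = \left(- \frac{10}{-13} + \frac{12}{74}\right) + 12 \left(-3\right) = \left(\left(-10\right) \left(- \frac{1}{13}\right) + 12 \cdot \frac{1}{74}\right) - 36 = \left(\frac{10}{13} + \frac{6}{37}\right) - 36 = \frac{448}{481} - 36 = - \frac{16868}{481}$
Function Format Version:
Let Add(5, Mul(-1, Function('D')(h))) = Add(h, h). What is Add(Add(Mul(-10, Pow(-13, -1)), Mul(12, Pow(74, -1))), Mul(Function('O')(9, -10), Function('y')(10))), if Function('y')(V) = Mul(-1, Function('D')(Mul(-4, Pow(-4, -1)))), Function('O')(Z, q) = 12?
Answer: Rational(-16868, 481) ≈ -35.069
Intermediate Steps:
Function('D')(h) = Add(5, Mul(-2, h)) (Function('D')(h) = Add(5, Mul(-1, Add(h, h))) = Add(5, Mul(-1, Mul(2, h))) = Add(5, Mul(-2, h)))
Function('y')(V) = -3 (Function('y')(V) = Mul(-1, Add(5, Mul(-2, Mul(-4, Pow(-4, -1))))) = Mul(-1, Add(5, Mul(-2, Mul(-4, Rational(-1, 4))))) = Mul(-1, Add(5, Mul(-2, 1))) = Mul(-1, Add(5, -2)) = Mul(-1, 3) = -3)
Add(Add(Mul(-10, Pow(-13, -1)), Mul(12, Pow(74, -1))), Mul(Function('O')(9, -10), Function('y')(10))) = Add(Add(Mul(-10, Pow(-13, -1)), Mul(12, Pow(74, -1))), Mul(12, -3)) = Add(Add(Mul(-10, Rational(-1, 13)), Mul(12, Rational(1, 74))), -36) = Add(Add(Rational(10, 13), Rational(6, 37)), -36) = Add(Rational(448, 481), -36) = Rational(-16868, 481)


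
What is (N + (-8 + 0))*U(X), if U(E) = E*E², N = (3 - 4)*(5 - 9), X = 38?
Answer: -219488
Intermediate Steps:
N = 4 (N = -1*(-4) = 4)
U(E) = E³
(N + (-8 + 0))*U(X) = (4 + (-8 + 0))*38³ = (4 - 8)*54872 = -4*54872 = -219488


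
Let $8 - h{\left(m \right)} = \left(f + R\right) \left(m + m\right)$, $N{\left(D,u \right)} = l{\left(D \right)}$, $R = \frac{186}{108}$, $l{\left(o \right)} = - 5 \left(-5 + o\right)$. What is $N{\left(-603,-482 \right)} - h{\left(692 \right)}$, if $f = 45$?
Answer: $\frac{609260}{9} \approx 67696.0$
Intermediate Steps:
$l{\left(o \right)} = 25 - 5 o$
$R = \frac{31}{18}$ ($R = 186 \cdot \frac{1}{108} = \frac{31}{18} \approx 1.7222$)
$N{\left(D,u \right)} = 25 - 5 D$
$h{\left(m \right)} = 8 - \frac{841 m}{9}$ ($h{\left(m \right)} = 8 - \left(45 + \frac{31}{18}\right) \left(m + m\right) = 8 - \frac{841 \cdot 2 m}{18} = 8 - \frac{841 m}{9}$)
$N{\left(-603,-482 \right)} - h{\left(692 \right)} = \left(25 - -3015\right) - \left(8 - \frac{581972}{9}\right) = \left(25 + 3015\right) - \left(8 - \frac{581972}{9}\right) = 3040 - - \frac{581900}{9} = 3040 + \frac{581900}{9} = \frac{609260}{9}$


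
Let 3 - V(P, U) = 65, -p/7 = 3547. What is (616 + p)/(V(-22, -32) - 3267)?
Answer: 24213/3329 ≈ 7.2734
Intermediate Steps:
p = -24829 (p = -7*3547 = -24829)
V(P, U) = -62 (V(P, U) = 3 - 1*65 = 3 - 65 = -62)
(616 + p)/(V(-22, -32) - 3267) = (616 - 24829)/(-62 - 3267) = -24213/(-3329) = -24213*(-1/3329) = 24213/3329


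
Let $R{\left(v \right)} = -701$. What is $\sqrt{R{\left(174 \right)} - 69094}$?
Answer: $3 i \sqrt{7755} \approx 264.19 i$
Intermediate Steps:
$\sqrt{R{\left(174 \right)} - 69094} = \sqrt{-701 - 69094} = \sqrt{-69795} = 3 i \sqrt{7755}$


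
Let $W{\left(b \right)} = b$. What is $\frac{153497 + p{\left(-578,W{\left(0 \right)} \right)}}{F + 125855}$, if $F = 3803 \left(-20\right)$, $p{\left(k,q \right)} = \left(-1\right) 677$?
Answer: $\frac{30564}{9959} \approx 3.069$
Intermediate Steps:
$p{\left(k,q \right)} = -677$
$F = -76060$
$\frac{153497 + p{\left(-578,W{\left(0 \right)} \right)}}{F + 125855} = \frac{153497 - 677}{-76060 + 125855} = \frac{152820}{49795} = 152820 \cdot \frac{1}{49795} = \frac{30564}{9959}$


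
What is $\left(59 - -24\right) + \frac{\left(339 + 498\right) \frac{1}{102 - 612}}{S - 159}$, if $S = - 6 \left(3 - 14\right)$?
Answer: $\frac{14113}{170} \approx 83.018$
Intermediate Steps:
$S = 66$ ($S = \left(-6\right) \left(-11\right) = 66$)
$\left(59 - -24\right) + \frac{\left(339 + 498\right) \frac{1}{102 - 612}}{S - 159} = \left(59 - -24\right) + \frac{\left(339 + 498\right) \frac{1}{102 - 612}}{66 - 159} = \left(59 + 24\right) + \frac{837 \frac{1}{-510}}{-93} = 83 - \frac{837 \left(- \frac{1}{510}\right)}{93} = 83 - - \frac{3}{170} = 83 + \frac{3}{170} = \frac{14113}{170}$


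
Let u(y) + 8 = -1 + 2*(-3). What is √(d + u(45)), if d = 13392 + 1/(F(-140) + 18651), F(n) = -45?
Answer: √4630893166578/18606 ≈ 115.66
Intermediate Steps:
u(y) = -15 (u(y) = -8 + (-1 + 2*(-3)) = -8 + (-1 - 6) = -8 - 7 = -15)
d = 249171553/18606 (d = 13392 + 1/(-45 + 18651) = 13392 + 1/18606 = 249171553/18606 ≈ 13392.)
√(d + u(45)) = √(249171553/18606 - 15) = √(248892463/18606) = √4630893166578/18606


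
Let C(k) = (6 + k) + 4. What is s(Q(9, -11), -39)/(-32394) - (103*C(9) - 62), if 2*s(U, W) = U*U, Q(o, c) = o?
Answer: -40924447/21596 ≈ -1895.0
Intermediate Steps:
C(k) = 10 + k
s(U, W) = U**2/2 (s(U, W) = (U*U)/2 = U**2/2)
s(Q(9, -11), -39)/(-32394) - (103*C(9) - 62) = ((1/2)*9**2)/(-32394) - (103*(10 + 9) - 62) = ((1/2)*81)*(-1/32394) - (103*19 - 62) = (81/2)*(-1/32394) - (1957 - 62) = -27/21596 - 1*1895 = -27/21596 - 1895 = -40924447/21596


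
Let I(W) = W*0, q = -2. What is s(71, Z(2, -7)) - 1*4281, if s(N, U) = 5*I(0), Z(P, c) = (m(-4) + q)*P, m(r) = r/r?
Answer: -4281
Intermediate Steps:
m(r) = 1
I(W) = 0
Z(P, c) = -P (Z(P, c) = (1 - 2)*P = -P)
s(N, U) = 0 (s(N, U) = 5*0 = 0)
s(71, Z(2, -7)) - 1*4281 = 0 - 1*4281 = 0 - 4281 = -4281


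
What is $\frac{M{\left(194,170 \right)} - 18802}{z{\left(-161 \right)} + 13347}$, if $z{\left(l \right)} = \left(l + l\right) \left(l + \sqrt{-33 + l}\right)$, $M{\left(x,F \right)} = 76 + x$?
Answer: $- \frac{1208082548}{4269720417} - \frac{5967304 i \sqrt{194}}{4269720417} \approx -0.28294 - 0.019466 i$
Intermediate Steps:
$z{\left(l \right)} = 2 l \left(l + \sqrt{-33 + l}\right)$
$\frac{M{\left(194,170 \right)} - 18802}{z{\left(-161 \right)} + 13347} = \frac{\left(76 + 194\right) - 18802}{2 \left(-161\right) \left(-161 + \sqrt{-33 - 161}\right) + 13347} = \frac{270 - 18802}{2 \left(-161\right) \left(-161 + \sqrt{-194}\right) + 13347} = - \frac{18532}{2 \left(-161\right) \left(-161 + i \sqrt{194}\right) + 13347} = - \frac{18532}{\left(51842 - 322 i \sqrt{194}\right) + 13347} = - \frac{18532}{65189 - 322 i \sqrt{194}}$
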